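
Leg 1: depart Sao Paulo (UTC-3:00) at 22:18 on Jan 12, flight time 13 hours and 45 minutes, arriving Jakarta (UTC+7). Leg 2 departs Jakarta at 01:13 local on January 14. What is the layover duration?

3 hours 10 minutes

Convert departure to UTC: 22:18 + 3:00 = 01:18 UTC on Jan 13.
Add 13 hours and 45 minutes flight time → 15:03 UTC.
Jakarta is UTC+7:00, so local arrival = 15:03 + 7:00 = 22:03 on Jan 13.
Layover = 01:13 − 22:03 (+1 day) = 3 hours 10 minutes.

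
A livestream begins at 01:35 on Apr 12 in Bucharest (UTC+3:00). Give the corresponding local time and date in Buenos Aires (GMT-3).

In UTC: 01:35 − 3:00 = 22:35 on Apr 11.
Buenos Aires is UTC−3:00: 22:35 − 3:00 = 19:35 on Apr 11.

19:35 on April 11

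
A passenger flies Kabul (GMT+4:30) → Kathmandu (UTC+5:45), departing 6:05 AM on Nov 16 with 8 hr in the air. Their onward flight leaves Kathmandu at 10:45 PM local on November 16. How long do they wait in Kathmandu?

Convert departure to UTC: 6:05 AM − 4:30 = 1:35 AM UTC on Nov 16.
Add 8 hours flight time → 9:35 AM UTC.
Kathmandu is UTC+5:45, so local arrival = 9:35 AM + 5:45 = 3:20 PM on Nov 16.
Layover = 10:45 PM − 3:20 PM = 7 hours 25 minutes.

7 hours 25 minutes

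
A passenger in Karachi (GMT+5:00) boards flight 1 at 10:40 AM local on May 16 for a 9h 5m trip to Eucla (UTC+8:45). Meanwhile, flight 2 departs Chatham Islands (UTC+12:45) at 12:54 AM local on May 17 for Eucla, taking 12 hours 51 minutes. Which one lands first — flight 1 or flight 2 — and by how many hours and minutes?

the first, by 10 hours 15 minutes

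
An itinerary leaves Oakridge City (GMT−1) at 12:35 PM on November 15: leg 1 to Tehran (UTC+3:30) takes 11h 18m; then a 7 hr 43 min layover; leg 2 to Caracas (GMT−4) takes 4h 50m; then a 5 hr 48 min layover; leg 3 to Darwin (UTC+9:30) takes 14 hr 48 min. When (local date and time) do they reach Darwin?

7:32 PM on November 17

Convert departure to UTC: 12:35 PM + 1:00 = 1:35 PM UTC on Nov 15.
Add 11 hours and 18 minutes leg 1 → 12:53 AM UTC (Nov 16).
Add 7 hours and 43 minutes layover in Tehran → 8:36 AM UTC.
Add 4 hours 50 minutes leg 2 → 1:26 PM UTC.
Add 5 hours and 48 minutes layover in Caracas → 7:14 PM UTC.
Add 14 hours 48 minutes leg 3 → 10:02 AM UTC (Nov 17).
Darwin is UTC+9:30, so local arrival = 10:02 AM + 9:30 = 7:32 PM on Nov 17.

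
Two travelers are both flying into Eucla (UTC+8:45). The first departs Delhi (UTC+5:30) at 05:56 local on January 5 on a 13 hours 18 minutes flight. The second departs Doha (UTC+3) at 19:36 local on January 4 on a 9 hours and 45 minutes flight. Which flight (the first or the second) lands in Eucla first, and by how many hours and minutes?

Flight 1 in UTC: 05:56 − 5:30 = 00:26 on Jan 5.
+13 hours and 18 minutes → arrive 13:44 UTC on Jan 5.
Flight 2 in UTC: 19:36 − 3:00 = 16:36 on Jan 4.
+9 hours and 45 minutes → arrive 02:21 UTC on Jan 5.
Flight 2 lands earlier by 11 hours 23 minutes.

the second, by 11 hours 23 minutes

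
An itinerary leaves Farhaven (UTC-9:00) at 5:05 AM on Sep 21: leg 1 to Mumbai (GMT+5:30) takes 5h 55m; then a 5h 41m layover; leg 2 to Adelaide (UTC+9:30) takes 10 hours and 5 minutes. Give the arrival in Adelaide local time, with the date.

9:16 PM on September 22

Convert departure to UTC: 5:05 AM + 9:00 = 2:05 PM UTC on Sep 21.
Add 5 hours and 55 minutes leg 1 → 8:00 PM UTC.
Add 5 hours and 41 minutes layover in Mumbai → 1:41 AM UTC (Sep 22).
Add 10 hours 5 minutes leg 2 → 11:46 AM UTC.
Adelaide is UTC+9:30, so local arrival = 11:46 AM + 9:30 = 9:16 PM on Sep 22.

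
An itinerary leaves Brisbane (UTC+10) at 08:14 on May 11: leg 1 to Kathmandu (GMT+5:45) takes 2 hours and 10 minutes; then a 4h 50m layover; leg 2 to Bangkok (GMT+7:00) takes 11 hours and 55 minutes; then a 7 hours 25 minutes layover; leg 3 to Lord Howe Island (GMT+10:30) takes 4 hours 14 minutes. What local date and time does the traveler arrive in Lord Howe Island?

15:18 on May 12

Convert departure to UTC: 08:14 − 10:00 = 22:14 UTC on May 10.
Add 2 hours and 10 minutes leg 1 → 00:24 UTC (May 11).
Add 4 hours 50 minutes layover in Kathmandu → 05:14 UTC.
Add 11 hours and 55 minutes leg 2 → 17:09 UTC.
Add 7 hours 25 minutes layover in Bangkok → 00:34 UTC (May 12).
Add 4 hours and 14 minutes leg 3 → 04:48 UTC.
Lord Howe Island is UTC+10:30, so local arrival = 04:48 + 10:30 = 15:18 on May 12.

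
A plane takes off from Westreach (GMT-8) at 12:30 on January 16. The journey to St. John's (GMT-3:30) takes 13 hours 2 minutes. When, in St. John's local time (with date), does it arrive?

06:02 on Jan 17

Convert departure to UTC: 12:30 + 8:00 = 20:30 UTC on Jan 16.
Add 13 hours 2 minutes travel time → 09:32 UTC (Jan 17).
St. John's is UTC−3:30, so local arrival = 09:32 − 3:30 = 06:02 on Jan 17.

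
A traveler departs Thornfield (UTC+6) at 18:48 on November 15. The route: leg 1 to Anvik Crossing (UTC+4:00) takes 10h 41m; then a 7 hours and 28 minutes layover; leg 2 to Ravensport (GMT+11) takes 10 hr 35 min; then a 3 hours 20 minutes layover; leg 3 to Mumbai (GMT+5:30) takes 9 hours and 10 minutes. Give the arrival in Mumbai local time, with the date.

11:32 on Nov 17

Convert departure to UTC: 18:48 − 6:00 = 12:48 UTC on Nov 15.
Add 10 hours 41 minutes leg 1 → 23:29 UTC.
Add 7 hours and 28 minutes layover in Anvik Crossing → 06:57 UTC (Nov 16).
Add 10 hours 35 minutes leg 2 → 17:32 UTC.
Add 3 hours 20 minutes layover in Ravensport → 20:52 UTC.
Add 9 hours and 10 minutes leg 3 → 06:02 UTC (Nov 17).
Mumbai is UTC+5:30, so local arrival = 06:02 + 5:30 = 11:32 on Nov 17.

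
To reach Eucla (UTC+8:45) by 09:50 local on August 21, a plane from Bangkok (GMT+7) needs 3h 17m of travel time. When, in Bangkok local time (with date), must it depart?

04:48 on August 21

Target arrival in UTC: 09:50 − 8:45 = 01:05 on Aug 21.
Subtract 3 hours and 17 minutes → departure 21:48 UTC on Aug 20.
Bangkok is UTC+7:00: 21:48 + 7:00 = 04:48 on Aug 21.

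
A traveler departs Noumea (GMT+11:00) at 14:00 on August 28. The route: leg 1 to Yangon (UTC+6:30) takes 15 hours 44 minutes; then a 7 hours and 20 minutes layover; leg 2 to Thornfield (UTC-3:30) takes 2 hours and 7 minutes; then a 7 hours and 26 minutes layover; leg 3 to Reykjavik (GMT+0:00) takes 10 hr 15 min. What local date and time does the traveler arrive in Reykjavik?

Convert departure to UTC: 14:00 − 11:00 = 03:00 UTC on Aug 28.
Add 15 hours 44 minutes leg 1 → 18:44 UTC.
Add 7 hours 20 minutes layover in Yangon → 02:04 UTC (Aug 29).
Add 2 hours and 7 minutes leg 2 → 04:11 UTC.
Add 7 hours and 26 minutes layover in Thornfield → 11:37 UTC.
Add 10 hours and 15 minutes leg 3 → 21:52 UTC.
Reykjavik is UTC+0, so local arrival is the same: 21:52 on Aug 29.

21:52 on August 29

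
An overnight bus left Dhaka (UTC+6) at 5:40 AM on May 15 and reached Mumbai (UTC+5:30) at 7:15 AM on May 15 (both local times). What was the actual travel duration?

2 hours 5 minutes

Departure in UTC: 5:40 AM − 6:00 = 11:40 PM on May 14.
Arrival in UTC: 7:15 AM − 5:30 = 1:45 AM on May 15.
Elapsed = 1:45 AM − 11:40 PM (+1 day) = 2 hours 5 minutes.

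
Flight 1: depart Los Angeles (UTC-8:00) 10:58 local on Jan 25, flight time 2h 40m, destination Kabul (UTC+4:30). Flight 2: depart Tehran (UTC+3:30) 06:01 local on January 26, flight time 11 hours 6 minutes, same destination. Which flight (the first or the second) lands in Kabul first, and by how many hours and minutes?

the first, by 15 hours 59 minutes

Flight 1 in UTC: 10:58 + 8:00 = 18:58 on Jan 25.
+2 hours 40 minutes → arrive 21:38 UTC on Jan 25.
Flight 2 in UTC: 06:01 − 3:30 = 02:31 on Jan 26.
+11 hours and 6 minutes → arrive 13:37 UTC on Jan 26.
Flight 1 lands earlier by 15 hours 59 minutes.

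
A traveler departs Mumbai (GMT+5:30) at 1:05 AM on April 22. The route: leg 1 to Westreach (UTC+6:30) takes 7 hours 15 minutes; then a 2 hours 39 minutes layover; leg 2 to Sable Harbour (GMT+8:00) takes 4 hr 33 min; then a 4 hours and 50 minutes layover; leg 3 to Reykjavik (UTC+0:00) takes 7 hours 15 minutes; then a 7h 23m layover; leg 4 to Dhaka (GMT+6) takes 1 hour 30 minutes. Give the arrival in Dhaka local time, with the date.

1:00 PM on Apr 23

Convert departure to UTC: 1:05 AM − 5:30 = 7:35 PM UTC on Apr 21.
Add 7 hours 15 minutes leg 1 → 2:50 AM UTC (Apr 22).
Add 2 hours and 39 minutes layover in Westreach → 5:29 AM UTC.
Add 4 hours 33 minutes leg 2 → 10:02 AM UTC.
Add 4 hours 50 minutes layover in Sable Harbour → 2:52 PM UTC.
Add 7 hours 15 minutes leg 3 → 10:07 PM UTC.
Add 7 hours 23 minutes layover in Reykjavik → 5:30 AM UTC (Apr 23).
Add 1 hour 30 minutes leg 4 → 7:00 AM UTC.
Dhaka is UTC+6:00, so local arrival = 7:00 AM + 6:00 = 1:00 PM on Apr 23.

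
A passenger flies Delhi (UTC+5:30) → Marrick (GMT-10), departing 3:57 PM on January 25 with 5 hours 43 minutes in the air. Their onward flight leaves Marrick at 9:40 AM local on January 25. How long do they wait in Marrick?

Convert departure to UTC: 3:57 PM − 5:30 = 10:27 AM UTC on Jan 25.
Add 5 hours and 43 minutes flight time → 4:10 PM UTC.
Marrick is UTC−10:00, so local arrival = 4:10 PM − 10:00 = 6:10 AM on Jan 25.
Layover = 9:40 AM − 6:10 AM = 3 hours 30 minutes.

3 hours 30 minutes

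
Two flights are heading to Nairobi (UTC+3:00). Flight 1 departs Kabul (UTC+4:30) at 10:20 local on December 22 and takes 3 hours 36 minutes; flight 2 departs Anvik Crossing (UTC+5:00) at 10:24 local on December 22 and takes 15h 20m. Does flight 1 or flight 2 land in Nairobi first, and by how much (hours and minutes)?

Flight 1 in UTC: 10:20 − 4:30 = 05:50 on Dec 22.
+3 hours 36 minutes → arrive 09:26 UTC on Dec 22.
Flight 2 in UTC: 10:24 − 5:00 = 05:24 on Dec 22.
+15 hours and 20 minutes → arrive 20:44 UTC on Dec 22.
Flight 1 lands earlier by 11 hours 18 minutes.

the first, by 11 hours 18 minutes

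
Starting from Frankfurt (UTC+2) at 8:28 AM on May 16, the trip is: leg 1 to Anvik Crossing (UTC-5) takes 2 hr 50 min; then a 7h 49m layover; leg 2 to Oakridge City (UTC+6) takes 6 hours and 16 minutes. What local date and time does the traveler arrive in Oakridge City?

5:23 AM on May 17

Convert departure to UTC: 8:28 AM − 2:00 = 6:28 AM UTC on May 16.
Add 2 hours 50 minutes leg 1 → 9:18 AM UTC.
Add 7 hours 49 minutes layover in Anvik Crossing → 5:07 PM UTC.
Add 6 hours and 16 minutes leg 2 → 11:23 PM UTC.
Oakridge City is UTC+6:00, so local arrival = 11:23 PM + 6:00 = 5:23 AM on May 17.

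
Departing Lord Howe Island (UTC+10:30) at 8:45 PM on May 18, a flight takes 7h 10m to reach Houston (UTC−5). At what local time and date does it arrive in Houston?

12:25 PM on May 18

Houston is 15:30 behind Lord Howe Island.
After 7 hours and 10 minutes it is 3:55 AM (May 19) in Lord Howe Island.
Shift by the zone difference: 3:55 AM − 15:30 = 12:25 PM on May 18 in Houston.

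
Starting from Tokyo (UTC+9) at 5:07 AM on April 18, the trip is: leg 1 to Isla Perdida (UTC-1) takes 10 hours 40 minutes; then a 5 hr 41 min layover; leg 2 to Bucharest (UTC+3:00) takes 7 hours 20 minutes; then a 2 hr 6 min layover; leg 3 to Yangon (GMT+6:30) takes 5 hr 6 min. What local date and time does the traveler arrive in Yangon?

9:30 AM on April 19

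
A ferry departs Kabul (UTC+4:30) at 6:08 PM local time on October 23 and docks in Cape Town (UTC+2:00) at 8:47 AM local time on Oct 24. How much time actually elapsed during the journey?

17 hours 9 minutes

Departure in UTC: 6:08 PM − 4:30 = 1:38 PM on Oct 23.
Arrival in UTC: 8:47 AM − 2:00 = 6:47 AM on Oct 24.
Elapsed = 6:47 AM − 1:38 PM (+1 day) = 17 hours 9 minutes.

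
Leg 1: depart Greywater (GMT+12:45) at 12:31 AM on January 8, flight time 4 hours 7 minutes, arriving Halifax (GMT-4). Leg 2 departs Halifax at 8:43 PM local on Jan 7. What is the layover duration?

Convert departure to UTC: 12:31 AM − 12:45 = 11:46 AM UTC on Jan 7.
Add 4 hours 7 minutes flight time → 3:53 PM UTC.
Halifax is UTC−4:00, so local arrival = 3:53 PM − 4:00 = 11:53 AM on Jan 7.
Layover = 8:43 PM − 11:53 AM = 8 hours 50 minutes.

8 hours 50 minutes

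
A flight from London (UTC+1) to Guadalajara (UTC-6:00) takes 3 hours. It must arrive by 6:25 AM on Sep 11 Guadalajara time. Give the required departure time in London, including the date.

10:25 AM on Sep 11

Target arrival in UTC: 6:25 AM + 6:00 = 12:25 PM on Sep 11.
Subtract 3 hours → departure 9:25 AM UTC on Sep 11.
London is UTC+1:00: 9:25 AM + 1:00 = 10:25 AM on Sep 11.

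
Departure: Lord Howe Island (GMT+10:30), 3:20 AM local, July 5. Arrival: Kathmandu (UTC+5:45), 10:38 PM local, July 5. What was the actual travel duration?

24 hours 3 minutes

Departure in UTC: 3:20 AM − 10:30 = 4:50 PM on Jul 4.
Arrival in UTC: 10:38 PM − 5:45 = 4:53 PM on Jul 5.
Elapsed = 4:53 PM − 4:50 PM (+1 day) = 24 hours 3 minutes.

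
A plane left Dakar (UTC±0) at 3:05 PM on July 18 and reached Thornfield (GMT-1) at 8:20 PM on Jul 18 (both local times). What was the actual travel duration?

Departure is already UTC: 3:05 PM on Jul 18.
Arrival in UTC: 8:20 PM + 1:00 = 9:20 PM on Jul 18.
Elapsed = 9:20 PM − 3:05 PM = 6 hours 15 minutes.

6 hours 15 minutes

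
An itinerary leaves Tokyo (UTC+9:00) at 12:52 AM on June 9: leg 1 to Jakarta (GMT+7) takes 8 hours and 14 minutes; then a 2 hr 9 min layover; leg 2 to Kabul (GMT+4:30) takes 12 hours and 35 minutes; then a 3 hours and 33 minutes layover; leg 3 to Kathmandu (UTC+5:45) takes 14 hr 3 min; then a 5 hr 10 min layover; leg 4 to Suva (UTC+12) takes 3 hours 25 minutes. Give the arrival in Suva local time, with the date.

Convert departure to UTC: 12:52 AM − 9:00 = 3:52 PM UTC on Jun 8.
Add 8 hours and 14 minutes leg 1 → 12:06 AM UTC (Jun 9).
Add 2 hours and 9 minutes layover in Jakarta → 2:15 AM UTC.
Add 12 hours 35 minutes leg 2 → 2:50 PM UTC.
Add 3 hours and 33 minutes layover in Kabul → 6:23 PM UTC.
Add 14 hours 3 minutes leg 3 → 8:26 AM UTC (Jun 10).
Add 5 hours 10 minutes layover in Kathmandu → 1:36 PM UTC.
Add 3 hours 25 minutes leg 4 → 5:01 PM UTC.
Suva is UTC+12:00, so local arrival = 5:01 PM + 12:00 = 5:01 AM on Jun 11.

5:01 AM on Jun 11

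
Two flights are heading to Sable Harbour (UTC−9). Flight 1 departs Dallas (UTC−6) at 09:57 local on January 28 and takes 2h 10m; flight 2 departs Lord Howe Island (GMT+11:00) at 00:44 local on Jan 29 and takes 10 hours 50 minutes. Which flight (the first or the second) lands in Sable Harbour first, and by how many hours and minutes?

Flight 1 in UTC: 09:57 + 6:00 = 15:57 on Jan 28.
+2 hours 10 minutes → arrive 18:07 UTC on Jan 28.
Flight 2 in UTC: 00:44 − 11:00 = 13:44 on Jan 28.
+10 hours 50 minutes → arrive 00:34 UTC on Jan 29.
Flight 1 lands earlier by 6 hours 27 minutes.

the first, by 6 hours 27 minutes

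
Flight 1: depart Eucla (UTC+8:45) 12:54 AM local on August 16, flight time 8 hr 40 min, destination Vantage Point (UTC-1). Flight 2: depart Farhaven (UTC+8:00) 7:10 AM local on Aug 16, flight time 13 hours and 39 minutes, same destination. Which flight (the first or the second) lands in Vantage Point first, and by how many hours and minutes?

the first, by 12 hours

Flight 1 in UTC: 12:54 AM − 8:45 = 4:09 PM on Aug 15.
+8 hours and 40 minutes → arrive 12:49 AM UTC on Aug 16.
Flight 2 in UTC: 7:10 AM − 8:00 = 11:10 PM on Aug 15.
+13 hours and 39 minutes → arrive 12:49 PM UTC on Aug 16.
Flight 1 lands earlier by 12 hours.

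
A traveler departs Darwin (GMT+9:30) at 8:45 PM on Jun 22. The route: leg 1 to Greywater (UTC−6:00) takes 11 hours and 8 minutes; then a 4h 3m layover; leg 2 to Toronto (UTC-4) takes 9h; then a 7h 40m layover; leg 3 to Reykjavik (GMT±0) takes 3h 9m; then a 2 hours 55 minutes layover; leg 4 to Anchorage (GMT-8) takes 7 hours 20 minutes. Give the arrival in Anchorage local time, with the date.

12:30 AM on Jun 24

Convert departure to UTC: 8:45 PM − 9:30 = 11:15 AM UTC on Jun 22.
Add 11 hours 8 minutes leg 1 → 10:23 PM UTC.
Add 4 hours and 3 minutes layover in Greywater → 2:26 AM UTC (Jun 23).
Add 9 hours leg 2 → 11:26 AM UTC.
Add 7 hours 40 minutes layover in Toronto → 7:06 PM UTC.
Add 3 hours 9 minutes leg 3 → 10:15 PM UTC.
Add 2 hours and 55 minutes layover in Reykjavik → 1:10 AM UTC (Jun 24).
Add 7 hours and 20 minutes leg 4 → 8:30 AM UTC.
Anchorage is UTC−8:00, so local arrival = 8:30 AM − 8:00 = 12:30 AM on Jun 24.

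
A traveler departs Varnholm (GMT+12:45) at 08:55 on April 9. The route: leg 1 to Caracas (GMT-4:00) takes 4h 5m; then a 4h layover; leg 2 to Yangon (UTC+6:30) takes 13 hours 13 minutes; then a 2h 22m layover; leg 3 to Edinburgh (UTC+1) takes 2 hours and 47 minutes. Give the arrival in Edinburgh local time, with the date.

Convert departure to UTC: 08:55 − 12:45 = 20:10 UTC on Apr 8.
Add 4 hours 5 minutes leg 1 → 00:15 UTC (Apr 9).
Add 4 hours layover in Caracas → 04:15 UTC.
Add 13 hours 13 minutes leg 2 → 17:28 UTC.
Add 2 hours and 22 minutes layover in Yangon → 19:50 UTC.
Add 2 hours and 47 minutes leg 3 → 22:37 UTC.
Edinburgh is UTC+1:00, so local arrival = 22:37 + 1:00 = 23:37 on Apr 9.

23:37 on Apr 9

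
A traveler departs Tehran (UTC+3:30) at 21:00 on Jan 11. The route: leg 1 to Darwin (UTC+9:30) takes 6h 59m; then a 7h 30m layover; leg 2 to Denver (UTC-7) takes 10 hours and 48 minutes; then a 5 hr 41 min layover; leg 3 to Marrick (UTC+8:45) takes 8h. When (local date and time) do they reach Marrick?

17:13 on Jan 13

Convert departure to UTC: 21:00 − 3:30 = 17:30 UTC on Jan 11.
Add 6 hours and 59 minutes leg 1 → 00:29 UTC (Jan 12).
Add 7 hours 30 minutes layover in Darwin → 07:59 UTC.
Add 10 hours and 48 minutes leg 2 → 18:47 UTC.
Add 5 hours 41 minutes layover in Denver → 00:28 UTC (Jan 13).
Add 8 hours leg 3 → 08:28 UTC.
Marrick is UTC+8:45, so local arrival = 08:28 + 8:45 = 17:13 on Jan 13.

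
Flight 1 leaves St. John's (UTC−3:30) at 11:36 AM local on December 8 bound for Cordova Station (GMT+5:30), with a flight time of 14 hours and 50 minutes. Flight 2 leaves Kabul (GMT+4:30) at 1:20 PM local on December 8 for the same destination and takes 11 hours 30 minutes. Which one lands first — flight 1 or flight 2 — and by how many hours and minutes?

Flight 1 in UTC: 11:36 AM + 3:30 = 3:06 PM on Dec 8.
+14 hours and 50 minutes → arrive 5:56 AM UTC on Dec 9.
Flight 2 in UTC: 1:20 PM − 4:30 = 8:50 AM on Dec 8.
+11 hours 30 minutes → arrive 8:20 PM UTC on Dec 8.
Flight 2 lands earlier by 9 hours 36 minutes.

the second, by 9 hours 36 minutes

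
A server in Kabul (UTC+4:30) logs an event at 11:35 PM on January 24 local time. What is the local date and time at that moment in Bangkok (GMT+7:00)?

In UTC: 11:35 PM − 4:30 = 7:05 PM on Jan 24.
Bangkok is UTC+7:00: 7:05 PM + 7:00 = 2:05 AM on Jan 25.

2:05 AM on January 25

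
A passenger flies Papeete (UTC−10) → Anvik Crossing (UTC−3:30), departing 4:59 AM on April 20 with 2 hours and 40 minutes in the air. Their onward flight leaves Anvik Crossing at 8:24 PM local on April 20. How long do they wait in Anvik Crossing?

Convert departure to UTC: 4:59 AM + 10:00 = 2:59 PM UTC on Apr 20.
Add 2 hours 40 minutes flight time → 5:39 PM UTC.
Anvik Crossing is UTC−3:30, so local arrival = 5:39 PM − 3:30 = 2:09 PM on Apr 20.
Layover = 8:24 PM − 2:09 PM = 6 hours 15 minutes.

6 hours 15 minutes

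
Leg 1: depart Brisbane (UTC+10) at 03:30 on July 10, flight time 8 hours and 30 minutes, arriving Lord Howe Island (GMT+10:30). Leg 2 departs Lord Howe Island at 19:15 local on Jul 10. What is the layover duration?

Convert departure to UTC: 03:30 − 10:00 = 17:30 UTC on Jul 9.
Add 8 hours and 30 minutes flight time → 02:00 UTC (Jul 10).
Lord Howe Island is UTC+10:30, so local arrival = 02:00 + 10:30 = 12:30 on Jul 10.
Layover = 19:15 − 12:30 = 6 hours 45 minutes.

6 hours 45 minutes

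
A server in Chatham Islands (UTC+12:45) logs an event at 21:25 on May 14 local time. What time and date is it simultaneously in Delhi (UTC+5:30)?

14:10 on May 14

In UTC: 21:25 − 12:45 = 08:40 on May 14.
Delhi is UTC+5:30: 08:40 + 5:30 = 14:10 on May 14.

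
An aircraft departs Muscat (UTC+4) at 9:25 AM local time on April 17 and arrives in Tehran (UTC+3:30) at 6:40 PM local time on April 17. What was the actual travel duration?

Tehran is 0:30 behind Muscat.
Clock-face elapsed time (ignoring zones) is 9 hours 15 minutes.
Actual elapsed = 9 hours 15 minutes + 0:30 = 9 hours 45 minutes.

9 hours 45 minutes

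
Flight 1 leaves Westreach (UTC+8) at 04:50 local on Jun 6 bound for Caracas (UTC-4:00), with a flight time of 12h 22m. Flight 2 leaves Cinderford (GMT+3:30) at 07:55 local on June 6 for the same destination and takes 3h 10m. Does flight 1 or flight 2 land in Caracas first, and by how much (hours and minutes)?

the second, by 1 hour 37 minutes

Flight 1 in UTC: 04:50 − 8:00 = 20:50 on Jun 5.
+12 hours 22 minutes → arrive 09:12 UTC on Jun 6.
Flight 2 in UTC: 07:55 − 3:30 = 04:25 on Jun 6.
+3 hours 10 minutes → arrive 07:35 UTC on Jun 6.
Flight 2 lands earlier by 1 hour 37 minutes.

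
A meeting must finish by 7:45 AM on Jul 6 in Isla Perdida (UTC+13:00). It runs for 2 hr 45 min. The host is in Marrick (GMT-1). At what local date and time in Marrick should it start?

Target end time in UTC: 7:45 AM − 13:00 = 6:45 PM on Jul 5.
Subtract 2 hours and 45 minutes → start 4:00 PM UTC on Jul 5.
Marrick is UTC−1:00: 4:00 PM − 1:00 = 3:00 PM on Jul 5.

3:00 PM on Jul 5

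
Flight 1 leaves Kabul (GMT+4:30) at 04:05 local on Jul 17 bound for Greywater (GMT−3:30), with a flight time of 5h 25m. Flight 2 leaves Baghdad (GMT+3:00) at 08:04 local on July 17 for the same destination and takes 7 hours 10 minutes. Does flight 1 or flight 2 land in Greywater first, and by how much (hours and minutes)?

the first, by 7 hours 14 minutes

Flight 1 in UTC: 04:05 − 4:30 = 23:35 on Jul 16.
+5 hours and 25 minutes → arrive 05:00 UTC on Jul 17.
Flight 2 in UTC: 08:04 − 3:00 = 05:04 on Jul 17.
+7 hours and 10 minutes → arrive 12:14 UTC on Jul 17.
Flight 1 lands earlier by 7 hours 14 minutes.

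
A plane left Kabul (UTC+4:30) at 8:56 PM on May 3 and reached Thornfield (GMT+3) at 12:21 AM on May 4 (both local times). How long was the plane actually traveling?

4 hours 55 minutes

Departure in UTC: 8:56 PM − 4:30 = 4:26 PM on May 3.
Arrival in UTC: 12:21 AM − 3:00 = 9:21 PM on May 3.
Elapsed = 9:21 PM − 4:26 PM = 4 hours 55 minutes.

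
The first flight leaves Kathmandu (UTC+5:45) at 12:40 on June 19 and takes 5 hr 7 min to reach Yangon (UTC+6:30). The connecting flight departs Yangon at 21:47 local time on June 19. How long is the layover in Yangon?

Convert departure to UTC: 12:40 − 5:45 = 06:55 UTC on Jun 19.
Add 5 hours and 7 minutes flight time → 12:02 UTC.
Yangon is UTC+6:30, so local arrival = 12:02 + 6:30 = 18:32 on Jun 19.
Layover = 21:47 − 18:32 = 3 hours 15 minutes.

3 hours 15 minutes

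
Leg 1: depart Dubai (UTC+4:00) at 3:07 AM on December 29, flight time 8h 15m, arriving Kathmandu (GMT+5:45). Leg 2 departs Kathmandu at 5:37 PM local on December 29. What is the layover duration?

4 hours 30 minutes

Convert departure to UTC: 3:07 AM − 4:00 = 11:07 PM UTC on Dec 28.
Add 8 hours and 15 minutes flight time → 7:22 AM UTC (Dec 29).
Kathmandu is UTC+5:45, so local arrival = 7:22 AM + 5:45 = 1:07 PM on Dec 29.
Layover = 5:37 PM − 1:07 PM = 4 hours 30 minutes.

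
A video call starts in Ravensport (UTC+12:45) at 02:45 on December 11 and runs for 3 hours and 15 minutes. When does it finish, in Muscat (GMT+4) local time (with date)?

21:15 on December 10

Convert start to UTC: 02:45 − 12:45 = 14:00 UTC on Dec 10.
Add 3 hours 15 minutes duration → 17:15 UTC.
Muscat is UTC+4:00, so local end time = 17:15 + 4:00 = 21:15 on Dec 10.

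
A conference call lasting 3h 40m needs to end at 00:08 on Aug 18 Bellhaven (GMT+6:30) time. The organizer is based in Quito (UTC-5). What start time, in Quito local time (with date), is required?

08:58 on August 17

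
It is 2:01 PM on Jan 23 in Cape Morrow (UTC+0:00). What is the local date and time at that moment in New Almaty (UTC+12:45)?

2:46 AM on January 24

Cape Morrow is UTC+0 so that is 2:01 PM UTC.
New Almaty is UTC+12:45: 2:01 PM + 12:45 = 2:46 AM on Jan 24.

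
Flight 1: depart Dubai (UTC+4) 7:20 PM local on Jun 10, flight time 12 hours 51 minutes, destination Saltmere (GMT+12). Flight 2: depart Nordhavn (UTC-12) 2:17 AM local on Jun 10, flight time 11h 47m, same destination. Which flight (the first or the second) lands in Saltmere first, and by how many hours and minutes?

Flight 1 in UTC: 7:20 PM − 4:00 = 3:20 PM on Jun 10.
+12 hours and 51 minutes → arrive 4:11 AM UTC on Jun 11.
Flight 2 in UTC: 2:17 AM + 12:00 = 2:17 PM on Jun 10.
+11 hours 47 minutes → arrive 2:04 AM UTC on Jun 11.
Flight 2 lands earlier by 2 hours 7 minutes.

the second, by 2 hours 7 minutes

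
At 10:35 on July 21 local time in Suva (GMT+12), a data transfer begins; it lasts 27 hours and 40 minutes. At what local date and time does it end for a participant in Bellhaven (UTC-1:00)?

Bellhaven is 13:00 behind Suva.
After 27 hours 40 minutes it is 14:15 (Jul 22) in Suva.
Shift by the zone difference: 14:15 − 13:00 = 01:15 on Jul 22 in Bellhaven.

01:15 on July 22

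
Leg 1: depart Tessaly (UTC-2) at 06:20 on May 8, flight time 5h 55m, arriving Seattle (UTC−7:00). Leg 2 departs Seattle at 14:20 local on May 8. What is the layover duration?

7 hours 5 minutes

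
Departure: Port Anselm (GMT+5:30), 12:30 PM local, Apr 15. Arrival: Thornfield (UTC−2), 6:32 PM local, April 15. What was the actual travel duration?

Departure in UTC: 12:30 PM − 5:30 = 7:00 AM on Apr 15.
Arrival in UTC: 6:32 PM + 2:00 = 8:32 PM on Apr 15.
Elapsed = 8:32 PM − 7:00 AM = 13 hours 32 minutes.

13 hours 32 minutes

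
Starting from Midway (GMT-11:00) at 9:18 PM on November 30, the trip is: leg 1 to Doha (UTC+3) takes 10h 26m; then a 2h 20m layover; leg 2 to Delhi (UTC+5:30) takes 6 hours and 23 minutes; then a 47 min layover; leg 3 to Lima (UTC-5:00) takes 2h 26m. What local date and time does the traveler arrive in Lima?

Convert departure to UTC: 9:18 PM + 11:00 = 8:18 AM UTC on Dec 1.
Add 10 hours 26 minutes leg 1 → 6:44 PM UTC.
Add 2 hours and 20 minutes layover in Doha → 9:04 PM UTC.
Add 6 hours 23 minutes leg 2 → 3:27 AM UTC (Dec 2).
Add 47 minutes layover in Delhi → 4:14 AM UTC.
Add 2 hours and 26 minutes leg 3 → 6:40 AM UTC.
Lima is UTC−5:00, so local arrival = 6:40 AM − 5:00 = 1:40 AM on Dec 2.

1:40 AM on Dec 2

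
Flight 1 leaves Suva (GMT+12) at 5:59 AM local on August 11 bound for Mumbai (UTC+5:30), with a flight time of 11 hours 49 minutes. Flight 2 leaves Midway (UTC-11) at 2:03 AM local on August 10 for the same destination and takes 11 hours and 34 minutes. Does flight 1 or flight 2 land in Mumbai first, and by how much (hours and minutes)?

Flight 1 in UTC: 5:59 AM − 12:00 = 5:59 PM on Aug 10.
+11 hours 49 minutes → arrive 5:48 AM UTC on Aug 11.
Flight 2 in UTC: 2:03 AM + 11:00 = 1:03 PM on Aug 10.
+11 hours and 34 minutes → arrive 12:37 AM UTC on Aug 11.
Flight 2 lands earlier by 5 hours 11 minutes.

the second, by 5 hours 11 minutes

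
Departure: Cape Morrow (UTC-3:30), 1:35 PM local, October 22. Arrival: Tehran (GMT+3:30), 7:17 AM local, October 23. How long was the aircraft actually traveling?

Departure in UTC: 1:35 PM + 3:30 = 5:05 PM on Oct 22.
Arrival in UTC: 7:17 AM − 3:30 = 3:47 AM on Oct 23.
Elapsed = 3:47 AM − 5:05 PM (+1 day) = 10 hours 42 minutes.

10 hours 42 minutes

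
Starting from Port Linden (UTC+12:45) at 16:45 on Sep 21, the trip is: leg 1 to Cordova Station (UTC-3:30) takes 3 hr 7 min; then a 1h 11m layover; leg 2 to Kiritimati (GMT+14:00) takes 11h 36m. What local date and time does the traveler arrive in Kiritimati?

Convert departure to UTC: 16:45 − 12:45 = 04:00 UTC on Sep 21.
Add 3 hours and 7 minutes leg 1 → 07:07 UTC.
Add 1 hour and 11 minutes layover in Cordova Station → 08:18 UTC.
Add 11 hours 36 minutes leg 2 → 19:54 UTC.
Kiritimati is UTC+14:00, so local arrival = 19:54 + 14:00 = 09:54 on Sep 22.

09:54 on September 22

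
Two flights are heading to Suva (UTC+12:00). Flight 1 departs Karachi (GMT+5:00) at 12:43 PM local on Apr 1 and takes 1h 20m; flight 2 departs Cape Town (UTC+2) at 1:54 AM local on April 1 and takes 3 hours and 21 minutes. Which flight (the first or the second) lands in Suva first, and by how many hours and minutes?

Flight 1 in UTC: 12:43 PM − 5:00 = 7:43 AM on Apr 1.
+1 hour and 20 minutes → arrive 9:03 AM UTC on Apr 1.
Flight 2 in UTC: 1:54 AM − 2:00 = 11:54 PM on Mar 31.
+3 hours 21 minutes → arrive 3:15 AM UTC on Apr 1.
Flight 2 lands earlier by 5 hours 48 minutes.

the second, by 5 hours 48 minutes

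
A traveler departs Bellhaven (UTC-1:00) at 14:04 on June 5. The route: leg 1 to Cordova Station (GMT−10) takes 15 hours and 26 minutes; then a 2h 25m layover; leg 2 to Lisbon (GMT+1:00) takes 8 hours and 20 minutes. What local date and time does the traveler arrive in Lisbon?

Convert departure to UTC: 14:04 + 1:00 = 15:04 UTC on Jun 5.
Add 15 hours and 26 minutes leg 1 → 06:30 UTC (Jun 6).
Add 2 hours 25 minutes layover in Cordova Station → 08:55 UTC.
Add 8 hours 20 minutes leg 2 → 17:15 UTC.
Lisbon is UTC+1:00, so local arrival = 17:15 + 1:00 = 18:15 on Jun 6.

18:15 on June 6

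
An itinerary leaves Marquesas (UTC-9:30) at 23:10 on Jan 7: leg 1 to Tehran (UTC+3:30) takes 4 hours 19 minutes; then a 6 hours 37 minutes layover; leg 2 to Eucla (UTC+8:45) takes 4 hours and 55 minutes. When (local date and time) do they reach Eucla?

Convert departure to UTC: 23:10 + 9:30 = 08:40 UTC on Jan 8.
Add 4 hours 19 minutes leg 1 → 12:59 UTC.
Add 6 hours and 37 minutes layover in Tehran → 19:36 UTC.
Add 4 hours 55 minutes leg 2 → 00:31 UTC (Jan 9).
Eucla is UTC+8:45, so local arrival = 00:31 + 8:45 = 09:16 on Jan 9.

09:16 on January 9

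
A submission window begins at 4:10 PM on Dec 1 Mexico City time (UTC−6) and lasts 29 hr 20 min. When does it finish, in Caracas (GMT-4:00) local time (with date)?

Caracas is 2:00 ahead of Mexico City.
After 29 hours and 20 minutes it is 9:30 PM (Dec 2) in Mexico City.
Shift by the zone difference: 9:30 PM + 2:00 = 11:30 PM on Dec 2 in Caracas.

11:30 PM on Dec 2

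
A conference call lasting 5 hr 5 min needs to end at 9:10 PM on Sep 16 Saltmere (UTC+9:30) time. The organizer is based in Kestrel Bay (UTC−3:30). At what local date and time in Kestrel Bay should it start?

3:05 AM on September 16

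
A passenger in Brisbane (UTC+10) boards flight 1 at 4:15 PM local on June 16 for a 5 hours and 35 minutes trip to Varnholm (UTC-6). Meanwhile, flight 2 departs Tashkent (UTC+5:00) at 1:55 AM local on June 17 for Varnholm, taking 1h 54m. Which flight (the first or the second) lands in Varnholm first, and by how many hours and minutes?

Flight 1 in UTC: 4:15 PM − 10:00 = 6:15 AM on Jun 16.
+5 hours and 35 minutes → arrive 11:50 AM UTC on Jun 16.
Flight 2 in UTC: 1:55 AM − 5:00 = 8:55 PM on Jun 16.
+1 hour and 54 minutes → arrive 10:49 PM UTC on Jun 16.
Flight 1 lands earlier by 10 hours 59 minutes.

the first, by 10 hours 59 minutes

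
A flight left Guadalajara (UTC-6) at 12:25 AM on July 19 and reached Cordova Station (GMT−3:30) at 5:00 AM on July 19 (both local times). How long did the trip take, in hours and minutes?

2 hours 5 minutes

Departure in UTC: 12:25 AM + 6:00 = 6:25 AM on Jul 19.
Arrival in UTC: 5:00 AM + 3:30 = 8:30 AM on Jul 19.
Elapsed = 8:30 AM − 6:25 AM = 2 hours 5 minutes.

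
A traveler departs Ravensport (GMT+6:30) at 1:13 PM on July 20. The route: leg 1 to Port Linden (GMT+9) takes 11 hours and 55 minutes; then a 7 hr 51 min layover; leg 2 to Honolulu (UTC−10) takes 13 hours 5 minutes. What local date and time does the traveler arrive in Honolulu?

5:34 AM on July 21

Convert departure to UTC: 1:13 PM − 6:30 = 6:43 AM UTC on Jul 20.
Add 11 hours and 55 minutes leg 1 → 6:38 PM UTC.
Add 7 hours and 51 minutes layover in Port Linden → 2:29 AM UTC (Jul 21).
Add 13 hours 5 minutes leg 2 → 3:34 PM UTC.
Honolulu is UTC−10:00, so local arrival = 3:34 PM − 10:00 = 5:34 AM on Jul 21.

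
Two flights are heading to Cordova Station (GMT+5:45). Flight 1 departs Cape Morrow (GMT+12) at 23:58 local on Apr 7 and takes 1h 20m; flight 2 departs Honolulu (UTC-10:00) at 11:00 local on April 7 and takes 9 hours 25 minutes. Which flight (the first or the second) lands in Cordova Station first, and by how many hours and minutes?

the first, by 17 hours 7 minutes

Flight 1 in UTC: 23:58 − 12:00 = 11:58 on Apr 7.
+1 hour 20 minutes → arrive 13:18 UTC on Apr 7.
Flight 2 in UTC: 11:00 + 10:00 = 21:00 on Apr 7.
+9 hours 25 minutes → arrive 06:25 UTC on Apr 8.
Flight 1 lands earlier by 17 hours 7 minutes.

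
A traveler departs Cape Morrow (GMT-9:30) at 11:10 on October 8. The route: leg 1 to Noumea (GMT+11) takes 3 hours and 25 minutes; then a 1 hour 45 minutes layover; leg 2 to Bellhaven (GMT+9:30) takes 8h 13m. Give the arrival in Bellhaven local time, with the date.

19:33 on October 9

Convert departure to UTC: 11:10 + 9:30 = 20:40 UTC on Oct 8.
Add 3 hours and 25 minutes leg 1 → 00:05 UTC (Oct 9).
Add 1 hour and 45 minutes layover in Noumea → 01:50 UTC.
Add 8 hours and 13 minutes leg 2 → 10:03 UTC.
Bellhaven is UTC+9:30, so local arrival = 10:03 + 9:30 = 19:33 on Oct 9.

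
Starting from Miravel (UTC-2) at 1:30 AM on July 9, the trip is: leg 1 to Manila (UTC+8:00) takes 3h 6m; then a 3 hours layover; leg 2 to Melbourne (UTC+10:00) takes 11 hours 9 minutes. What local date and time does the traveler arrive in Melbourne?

Convert departure to UTC: 1:30 AM + 2:00 = 3:30 AM UTC on Jul 9.
Add 3 hours and 6 minutes leg 1 → 6:36 AM UTC.
Add 3 hours layover in Manila → 9:36 AM UTC.
Add 11 hours and 9 minutes leg 2 → 8:45 PM UTC.
Melbourne is UTC+10:00, so local arrival = 8:45 PM + 10:00 = 6:45 AM on Jul 10.

6:45 AM on July 10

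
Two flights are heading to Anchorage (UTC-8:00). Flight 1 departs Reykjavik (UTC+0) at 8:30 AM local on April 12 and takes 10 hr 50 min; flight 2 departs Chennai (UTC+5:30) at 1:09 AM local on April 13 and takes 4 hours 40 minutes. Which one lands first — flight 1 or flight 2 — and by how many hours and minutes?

Flight 1 departs at 8:30 AM UTC (Apr 12).
+10 hours and 50 minutes → arrive 7:20 PM UTC on Apr 12.
Flight 2 in UTC: 1:09 AM − 5:30 = 7:39 PM on Apr 12.
+4 hours and 40 minutes → arrive 12:19 AM UTC on Apr 13.
Flight 1 lands earlier by 4 hours 59 minutes.

the first, by 4 hours 59 minutes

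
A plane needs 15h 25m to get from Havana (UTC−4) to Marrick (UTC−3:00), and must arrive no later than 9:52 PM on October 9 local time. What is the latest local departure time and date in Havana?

5:27 AM on Oct 9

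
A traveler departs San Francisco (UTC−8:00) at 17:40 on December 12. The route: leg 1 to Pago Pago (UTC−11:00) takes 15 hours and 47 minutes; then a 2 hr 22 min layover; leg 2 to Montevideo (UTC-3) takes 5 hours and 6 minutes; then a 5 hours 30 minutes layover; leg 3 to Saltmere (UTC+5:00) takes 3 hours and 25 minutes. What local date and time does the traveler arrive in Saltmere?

Convert departure to UTC: 17:40 + 8:00 = 01:40 UTC on Dec 13.
Add 15 hours 47 minutes leg 1 → 17:27 UTC.
Add 2 hours and 22 minutes layover in Pago Pago → 19:49 UTC.
Add 5 hours and 6 minutes leg 2 → 00:55 UTC (Dec 14).
Add 5 hours 30 minutes layover in Montevideo → 06:25 UTC.
Add 3 hours and 25 minutes leg 3 → 09:50 UTC.
Saltmere is UTC+5:00, so local arrival = 09:50 + 5:00 = 14:50 on Dec 14.

14:50 on December 14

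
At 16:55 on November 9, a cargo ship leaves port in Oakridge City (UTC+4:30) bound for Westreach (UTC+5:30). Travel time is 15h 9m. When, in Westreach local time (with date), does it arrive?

09:04 on Nov 10

Westreach is 1:00 ahead of Oakridge City.
After 15 hours and 9 minutes it is 08:04 (Nov 10) in Oakridge City.
Shift by the zone difference: 08:04 + 1:00 = 09:04 on Nov 10 in Westreach.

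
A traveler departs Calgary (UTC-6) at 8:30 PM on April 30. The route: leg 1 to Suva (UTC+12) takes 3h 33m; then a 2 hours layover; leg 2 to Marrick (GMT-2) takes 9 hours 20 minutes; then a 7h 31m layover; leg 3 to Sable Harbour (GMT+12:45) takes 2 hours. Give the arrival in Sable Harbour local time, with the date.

Convert departure to UTC: 8:30 PM + 6:00 = 2:30 AM UTC on May 1.
Add 3 hours 33 minutes leg 1 → 6:03 AM UTC.
Add 2 hours layover in Suva → 8:03 AM UTC.
Add 9 hours 20 minutes leg 2 → 5:23 PM UTC.
Add 7 hours 31 minutes layover in Marrick → 12:54 AM UTC (May 2).
Add 2 hours leg 3 → 2:54 AM UTC.
Sable Harbour is UTC+12:45, so local arrival = 2:54 AM + 12:45 = 3:39 PM on May 2.

3:39 PM on May 2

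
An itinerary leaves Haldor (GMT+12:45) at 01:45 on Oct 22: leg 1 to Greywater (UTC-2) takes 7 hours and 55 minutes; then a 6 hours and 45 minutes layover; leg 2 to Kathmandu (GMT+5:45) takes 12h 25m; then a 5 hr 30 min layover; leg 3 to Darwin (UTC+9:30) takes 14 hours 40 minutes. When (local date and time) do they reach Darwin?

21:45 on Oct 23

Convert departure to UTC: 01:45 − 12:45 = 13:00 UTC on Oct 21.
Add 7 hours and 55 minutes leg 1 → 20:55 UTC.
Add 6 hours and 45 minutes layover in Greywater → 03:40 UTC (Oct 22).
Add 12 hours 25 minutes leg 2 → 16:05 UTC.
Add 5 hours 30 minutes layover in Kathmandu → 21:35 UTC.
Add 14 hours 40 minutes leg 3 → 12:15 UTC (Oct 23).
Darwin is UTC+9:30, so local arrival = 12:15 + 9:30 = 21:45 on Oct 23.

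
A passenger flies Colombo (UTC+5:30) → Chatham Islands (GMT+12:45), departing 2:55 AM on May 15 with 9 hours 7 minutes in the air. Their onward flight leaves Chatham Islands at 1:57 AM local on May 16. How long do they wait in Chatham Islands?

6 hours 40 minutes

Convert departure to UTC: 2:55 AM − 5:30 = 9:25 PM UTC on May 14.
Add 9 hours 7 minutes flight time → 6:32 AM UTC (May 15).
Chatham Islands is UTC+12:45, so local arrival = 6:32 AM + 12:45 = 7:17 PM on May 15.
Layover = 1:57 AM − 7:17 PM (+1 day) = 6 hours 40 minutes.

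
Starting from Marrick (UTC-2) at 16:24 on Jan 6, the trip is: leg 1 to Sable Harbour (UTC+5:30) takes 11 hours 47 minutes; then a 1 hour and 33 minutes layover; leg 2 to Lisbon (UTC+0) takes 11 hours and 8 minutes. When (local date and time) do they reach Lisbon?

18:52 on Jan 7

Convert departure to UTC: 16:24 + 2:00 = 18:24 UTC on Jan 6.
Add 11 hours and 47 minutes leg 1 → 06:11 UTC (Jan 7).
Add 1 hour and 33 minutes layover in Sable Harbour → 07:44 UTC.
Add 11 hours and 8 minutes leg 2 → 18:52 UTC.
Lisbon is UTC+0, so local arrival is the same: 18:52 on Jan 7.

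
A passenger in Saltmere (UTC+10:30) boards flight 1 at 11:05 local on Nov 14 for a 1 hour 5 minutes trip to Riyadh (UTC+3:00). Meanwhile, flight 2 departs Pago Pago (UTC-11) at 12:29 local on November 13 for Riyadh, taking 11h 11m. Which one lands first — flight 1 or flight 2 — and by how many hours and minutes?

Flight 1 in UTC: 11:05 − 10:30 = 00:35 on Nov 14.
+1 hour and 5 minutes → arrive 01:40 UTC on Nov 14.
Flight 2 in UTC: 12:29 + 11:00 = 23:29 on Nov 13.
+11 hours and 11 minutes → arrive 10:40 UTC on Nov 14.
Flight 1 lands earlier by 9 hours.

the first, by 9 hours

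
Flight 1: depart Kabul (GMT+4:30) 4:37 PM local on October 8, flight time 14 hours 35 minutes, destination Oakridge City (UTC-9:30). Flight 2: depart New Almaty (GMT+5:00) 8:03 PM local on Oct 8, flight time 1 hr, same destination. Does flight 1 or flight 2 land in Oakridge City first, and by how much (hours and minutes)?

Flight 1 in UTC: 4:37 PM − 4:30 = 12:07 PM on Oct 8.
+14 hours 35 minutes → arrive 2:42 AM UTC on Oct 9.
Flight 2 in UTC: 8:03 PM − 5:00 = 3:03 PM on Oct 8.
+1 hour → arrive 4:03 PM UTC on Oct 8.
Flight 2 lands earlier by 10 hours 39 minutes.

the second, by 10 hours 39 minutes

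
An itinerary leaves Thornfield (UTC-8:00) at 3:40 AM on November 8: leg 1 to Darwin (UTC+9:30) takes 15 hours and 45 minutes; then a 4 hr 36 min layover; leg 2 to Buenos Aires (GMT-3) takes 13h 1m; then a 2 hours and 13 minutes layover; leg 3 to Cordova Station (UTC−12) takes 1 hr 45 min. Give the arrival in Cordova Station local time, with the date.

1:00 PM on Nov 9

Convert departure to UTC: 3:40 AM + 8:00 = 11:40 AM UTC on Nov 8.
Add 15 hours and 45 minutes leg 1 → 3:25 AM UTC (Nov 9).
Add 4 hours 36 minutes layover in Darwin → 8:01 AM UTC.
Add 13 hours 1 minute leg 2 → 9:02 PM UTC.
Add 2 hours and 13 minutes layover in Buenos Aires → 11:15 PM UTC.
Add 1 hour and 45 minutes leg 3 → 1:00 AM UTC (Nov 10).
Cordova Station is UTC−12:00, so local arrival = 1:00 AM − 12:00 = 1:00 PM on Nov 9.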